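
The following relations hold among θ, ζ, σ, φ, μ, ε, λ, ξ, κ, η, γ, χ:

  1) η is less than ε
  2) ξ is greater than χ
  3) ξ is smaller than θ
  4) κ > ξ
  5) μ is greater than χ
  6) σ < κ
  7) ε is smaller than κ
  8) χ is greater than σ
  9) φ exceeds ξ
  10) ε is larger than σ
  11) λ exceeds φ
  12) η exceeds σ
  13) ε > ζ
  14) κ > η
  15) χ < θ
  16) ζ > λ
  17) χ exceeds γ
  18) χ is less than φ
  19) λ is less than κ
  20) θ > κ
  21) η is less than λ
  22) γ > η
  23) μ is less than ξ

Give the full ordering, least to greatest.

σ < η < γ < χ < μ < ξ < φ < λ < ζ < ε < κ < θ

The consecutive links are each given: σ < η; η < γ; γ < χ; χ < μ; μ < ξ; ξ < φ; φ < λ; λ < ζ; ζ < ε; ε < κ; κ < θ.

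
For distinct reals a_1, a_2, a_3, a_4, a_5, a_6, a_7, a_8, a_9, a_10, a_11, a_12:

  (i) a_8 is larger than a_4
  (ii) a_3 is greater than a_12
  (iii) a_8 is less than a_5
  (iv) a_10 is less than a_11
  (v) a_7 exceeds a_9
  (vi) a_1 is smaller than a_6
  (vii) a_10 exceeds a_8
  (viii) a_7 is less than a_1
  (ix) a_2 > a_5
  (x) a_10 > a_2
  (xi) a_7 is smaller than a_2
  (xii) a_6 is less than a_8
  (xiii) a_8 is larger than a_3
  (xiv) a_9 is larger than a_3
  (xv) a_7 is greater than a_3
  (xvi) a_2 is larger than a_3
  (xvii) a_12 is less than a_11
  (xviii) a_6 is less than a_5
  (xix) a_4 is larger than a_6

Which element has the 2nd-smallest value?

Piecing the relations together gives one ordering: a_12 < a_3 < a_9 < a_7 < a_1 < a_6 < a_4 < a_8 < a_5 < a_2 < a_10 < a_11.
Counting 2 from the smallest end gives a_3.

a_3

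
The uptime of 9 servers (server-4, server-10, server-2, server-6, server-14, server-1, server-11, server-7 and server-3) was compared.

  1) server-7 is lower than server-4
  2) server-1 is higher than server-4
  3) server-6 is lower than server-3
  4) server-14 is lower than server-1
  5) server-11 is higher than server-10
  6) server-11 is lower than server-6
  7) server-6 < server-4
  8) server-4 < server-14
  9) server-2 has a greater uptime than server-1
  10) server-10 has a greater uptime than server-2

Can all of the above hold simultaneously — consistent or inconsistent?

We have server-6 < server-4 stated directly, yet also server-4 < server-14 < server-1 < server-2 < server-10 < server-11 < server-6 by chaining the others — so server-4 < server-6. Contradiction.

inconsistent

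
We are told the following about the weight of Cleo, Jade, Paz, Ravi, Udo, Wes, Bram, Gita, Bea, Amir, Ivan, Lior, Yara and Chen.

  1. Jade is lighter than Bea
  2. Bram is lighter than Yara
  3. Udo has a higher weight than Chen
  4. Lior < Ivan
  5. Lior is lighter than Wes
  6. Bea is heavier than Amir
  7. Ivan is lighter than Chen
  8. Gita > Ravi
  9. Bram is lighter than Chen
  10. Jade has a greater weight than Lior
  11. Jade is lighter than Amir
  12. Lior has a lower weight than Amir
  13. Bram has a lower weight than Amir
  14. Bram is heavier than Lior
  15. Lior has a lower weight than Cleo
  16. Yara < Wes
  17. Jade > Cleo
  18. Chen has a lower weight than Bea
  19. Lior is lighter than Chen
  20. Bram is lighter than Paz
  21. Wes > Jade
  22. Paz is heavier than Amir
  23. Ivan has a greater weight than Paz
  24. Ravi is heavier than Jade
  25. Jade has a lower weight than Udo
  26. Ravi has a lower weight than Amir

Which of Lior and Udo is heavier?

Following the relations from Lior: Lior < Cleo < Jade < Ravi < Amir < Paz < Ivan < Chen < Udo.
So Lior < Udo; Udo is the heavier of the two.

Udo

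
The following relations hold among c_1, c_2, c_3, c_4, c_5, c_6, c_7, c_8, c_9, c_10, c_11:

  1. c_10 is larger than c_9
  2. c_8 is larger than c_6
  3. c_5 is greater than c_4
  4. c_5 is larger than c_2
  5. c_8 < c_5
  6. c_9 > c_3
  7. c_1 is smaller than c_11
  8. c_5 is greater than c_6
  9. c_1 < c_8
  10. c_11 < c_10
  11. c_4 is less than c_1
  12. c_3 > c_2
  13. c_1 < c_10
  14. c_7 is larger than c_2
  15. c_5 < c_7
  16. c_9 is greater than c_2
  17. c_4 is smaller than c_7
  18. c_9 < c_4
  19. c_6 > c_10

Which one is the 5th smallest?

c_1

Piecing the relations together gives one ordering: c_2 < c_3 < c_9 < c_4 < c_1 < c_11 < c_10 < c_6 < c_8 < c_5 < c_7.
Counting 5 from the smallest end gives c_1.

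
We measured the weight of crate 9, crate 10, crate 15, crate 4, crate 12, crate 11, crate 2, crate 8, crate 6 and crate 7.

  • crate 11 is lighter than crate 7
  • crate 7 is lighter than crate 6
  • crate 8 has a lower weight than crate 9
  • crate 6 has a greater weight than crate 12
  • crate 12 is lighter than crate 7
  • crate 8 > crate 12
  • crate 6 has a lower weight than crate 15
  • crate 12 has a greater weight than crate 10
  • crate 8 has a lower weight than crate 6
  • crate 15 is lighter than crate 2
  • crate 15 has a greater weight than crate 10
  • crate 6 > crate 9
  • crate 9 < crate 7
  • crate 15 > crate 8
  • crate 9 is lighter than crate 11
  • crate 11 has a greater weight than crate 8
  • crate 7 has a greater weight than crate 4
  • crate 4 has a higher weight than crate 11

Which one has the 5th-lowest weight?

crate 11

The consecutive relations fix a unique order: crate 10 < crate 12 < crate 8 < crate 9 < crate 11 < crate 4 < crate 7 < crate 6 < crate 15 < crate 2.
The 5th smallest is crate 11.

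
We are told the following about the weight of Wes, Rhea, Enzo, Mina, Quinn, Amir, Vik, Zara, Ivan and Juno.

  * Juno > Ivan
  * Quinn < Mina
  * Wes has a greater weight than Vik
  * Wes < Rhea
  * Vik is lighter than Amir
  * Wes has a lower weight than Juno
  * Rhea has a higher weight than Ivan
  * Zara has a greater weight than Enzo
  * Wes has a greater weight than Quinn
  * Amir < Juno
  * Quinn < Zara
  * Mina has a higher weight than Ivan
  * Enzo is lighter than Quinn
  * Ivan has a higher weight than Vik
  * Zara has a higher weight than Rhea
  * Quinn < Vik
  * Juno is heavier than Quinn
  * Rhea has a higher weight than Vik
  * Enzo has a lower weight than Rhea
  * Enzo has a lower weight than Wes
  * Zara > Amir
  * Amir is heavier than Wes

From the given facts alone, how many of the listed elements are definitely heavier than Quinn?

From Quinn the given relations immediately reach Vik, Wes, Zara, Juno, Mina.
From those, Ivan, Amir, Rhea — 8 in total.
No other element is forced above Quinn by the given relations, so the count is 8.

8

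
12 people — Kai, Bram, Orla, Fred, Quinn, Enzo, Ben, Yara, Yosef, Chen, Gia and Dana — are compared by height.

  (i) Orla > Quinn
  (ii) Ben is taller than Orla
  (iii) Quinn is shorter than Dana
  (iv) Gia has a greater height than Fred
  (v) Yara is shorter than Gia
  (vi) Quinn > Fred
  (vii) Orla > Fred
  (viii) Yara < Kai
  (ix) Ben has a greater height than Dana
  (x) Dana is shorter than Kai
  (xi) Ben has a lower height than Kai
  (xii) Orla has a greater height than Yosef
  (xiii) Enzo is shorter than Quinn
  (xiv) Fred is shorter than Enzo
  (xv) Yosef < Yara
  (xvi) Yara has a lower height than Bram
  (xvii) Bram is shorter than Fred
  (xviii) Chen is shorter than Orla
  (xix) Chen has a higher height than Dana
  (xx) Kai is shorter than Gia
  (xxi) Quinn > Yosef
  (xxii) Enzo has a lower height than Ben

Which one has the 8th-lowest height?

Chaining the given pairs: Yosef < Yara < Bram < Fred < Enzo < Quinn < Dana < Chen < Orla < Ben < Kai < Gia.
The 8th smallest is Chen.

Chen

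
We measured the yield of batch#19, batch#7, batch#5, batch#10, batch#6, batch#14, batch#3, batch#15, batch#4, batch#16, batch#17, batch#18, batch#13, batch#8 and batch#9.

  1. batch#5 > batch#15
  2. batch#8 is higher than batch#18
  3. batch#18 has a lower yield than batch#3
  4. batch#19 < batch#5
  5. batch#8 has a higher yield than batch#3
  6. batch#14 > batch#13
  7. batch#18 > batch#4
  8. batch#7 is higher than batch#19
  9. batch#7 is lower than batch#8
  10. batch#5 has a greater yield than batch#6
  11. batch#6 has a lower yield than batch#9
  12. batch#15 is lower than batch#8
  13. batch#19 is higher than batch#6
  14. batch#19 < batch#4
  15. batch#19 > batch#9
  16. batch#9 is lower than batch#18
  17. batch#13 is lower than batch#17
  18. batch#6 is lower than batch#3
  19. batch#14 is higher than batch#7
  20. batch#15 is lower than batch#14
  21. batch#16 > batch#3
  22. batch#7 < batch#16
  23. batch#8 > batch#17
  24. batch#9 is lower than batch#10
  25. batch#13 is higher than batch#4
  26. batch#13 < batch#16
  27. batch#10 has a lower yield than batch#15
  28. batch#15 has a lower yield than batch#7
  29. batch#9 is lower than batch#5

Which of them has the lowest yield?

batch#9 is not least since batch#6 < batch#9; batch#10 is not least since batch#9 < batch#10; batch#15 is not least since batch#10 < batch#15; batch#19 is not least since batch#6 < batch#19; batch#7 is not least since batch#19 < batch#7; batch#4 is not least since batch#19 < batch#4; batch#18 is not least since batch#4 < batch#18; batch#13 is not least since batch#4 < batch#13; batch#3 is not least since batch#18 < batch#3; batch#16 is not least since batch#7 < batch#16; batch#17 is not least since batch#13 < batch#17; batch#8 is not least since batch#15 < batch#8; batch#14 is not least since batch#7 < batch#14; batch#5 is not least since batch#6 < batch#5.
Only batch#6 has nothing below it, so batch#6 is the lowest yield.

batch#6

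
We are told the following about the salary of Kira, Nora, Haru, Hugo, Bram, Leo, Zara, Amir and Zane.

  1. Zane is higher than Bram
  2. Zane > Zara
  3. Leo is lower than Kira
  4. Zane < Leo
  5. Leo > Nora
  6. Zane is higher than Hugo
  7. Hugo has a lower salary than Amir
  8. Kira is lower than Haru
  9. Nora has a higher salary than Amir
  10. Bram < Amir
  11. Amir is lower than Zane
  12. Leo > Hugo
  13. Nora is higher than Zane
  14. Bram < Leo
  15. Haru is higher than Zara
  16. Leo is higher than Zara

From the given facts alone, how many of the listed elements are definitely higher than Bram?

6

From Bram the given relations immediately reach Amir, Zane, Leo.
From those, Nora, Kira — 5 in total.
From those, Haru — 6 in total.
No other element is forced above Bram by the given relations, so the count is 6.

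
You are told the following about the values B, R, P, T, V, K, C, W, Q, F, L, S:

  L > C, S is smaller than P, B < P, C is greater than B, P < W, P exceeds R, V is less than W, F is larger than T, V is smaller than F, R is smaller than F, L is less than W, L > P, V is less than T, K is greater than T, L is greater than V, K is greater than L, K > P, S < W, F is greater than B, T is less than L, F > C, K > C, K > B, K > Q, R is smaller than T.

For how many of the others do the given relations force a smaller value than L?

Directly below L: V, T, C, P.
One step further: B, R, S (7 so far).
Nothing else is reachable below L; 7 in all.

7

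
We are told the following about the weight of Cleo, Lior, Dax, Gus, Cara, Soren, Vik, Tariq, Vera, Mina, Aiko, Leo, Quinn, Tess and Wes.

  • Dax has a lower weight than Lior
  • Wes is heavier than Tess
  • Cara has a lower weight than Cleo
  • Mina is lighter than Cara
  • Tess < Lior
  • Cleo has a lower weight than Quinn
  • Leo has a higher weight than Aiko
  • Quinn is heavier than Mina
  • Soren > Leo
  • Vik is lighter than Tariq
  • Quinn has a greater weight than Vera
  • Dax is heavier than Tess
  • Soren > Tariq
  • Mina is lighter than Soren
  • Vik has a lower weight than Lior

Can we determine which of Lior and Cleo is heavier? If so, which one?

Following every chain through Cleo: above Cleo we get Quinn; below Cleo we get Mina, Cara.
Lior is not reached, and no chain runs the other way from Lior to Cleo.
So the given relations leave the order of Cleo and Lior undetermined.

undetermined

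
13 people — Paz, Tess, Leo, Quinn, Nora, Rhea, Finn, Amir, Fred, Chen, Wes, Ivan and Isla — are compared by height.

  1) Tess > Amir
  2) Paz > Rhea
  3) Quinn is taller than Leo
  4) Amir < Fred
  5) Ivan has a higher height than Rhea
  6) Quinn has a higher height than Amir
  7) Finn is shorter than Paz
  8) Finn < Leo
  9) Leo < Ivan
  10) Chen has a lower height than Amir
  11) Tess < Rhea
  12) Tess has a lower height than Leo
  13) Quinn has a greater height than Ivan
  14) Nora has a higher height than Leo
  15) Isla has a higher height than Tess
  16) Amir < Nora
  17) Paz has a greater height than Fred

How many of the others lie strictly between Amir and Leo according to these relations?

Chaining upward from Amir reaches: Tess, Fred, Rhea, Ivan, Quinn, Paz, Nora, Isla.
Chaining downward from Leo reaches: Chen, Finn, Tess.
Strictly between Amir and Leo are those in both lists: Tess — 1 element.

1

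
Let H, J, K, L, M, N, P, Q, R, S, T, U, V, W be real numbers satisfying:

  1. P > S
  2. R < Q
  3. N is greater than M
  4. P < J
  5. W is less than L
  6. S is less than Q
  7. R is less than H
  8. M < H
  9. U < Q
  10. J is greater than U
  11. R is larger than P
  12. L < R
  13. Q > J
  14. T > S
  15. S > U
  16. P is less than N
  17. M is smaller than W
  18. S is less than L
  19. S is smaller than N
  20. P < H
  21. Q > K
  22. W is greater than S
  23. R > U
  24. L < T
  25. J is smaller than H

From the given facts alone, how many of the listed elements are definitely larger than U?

From U the given relations immediately reach S, J, R, Q.
From those, W, P, N, L, H, T — 10 in total.
No other element is forced above U by the given relations, so the count is 10.

10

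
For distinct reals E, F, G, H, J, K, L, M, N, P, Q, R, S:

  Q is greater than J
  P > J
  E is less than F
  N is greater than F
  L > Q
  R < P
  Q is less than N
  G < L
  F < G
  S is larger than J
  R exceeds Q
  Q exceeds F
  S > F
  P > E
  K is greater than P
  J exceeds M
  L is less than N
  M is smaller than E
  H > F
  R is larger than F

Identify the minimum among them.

Chaining upward from M: directly above it, E, J; then F, Q, P, S; then R, H, G, L, N, K.
That covers every other element, and nothing is given below M, so M is the minimum.

M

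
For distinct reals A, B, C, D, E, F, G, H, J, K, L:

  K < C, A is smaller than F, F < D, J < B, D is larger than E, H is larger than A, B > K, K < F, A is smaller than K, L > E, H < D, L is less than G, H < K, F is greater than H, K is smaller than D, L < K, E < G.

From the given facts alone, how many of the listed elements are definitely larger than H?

Directly above H: K, F, D.
One step further: C, B (5 so far).
No other element is forced above H by the given relations, so the count is 5.

5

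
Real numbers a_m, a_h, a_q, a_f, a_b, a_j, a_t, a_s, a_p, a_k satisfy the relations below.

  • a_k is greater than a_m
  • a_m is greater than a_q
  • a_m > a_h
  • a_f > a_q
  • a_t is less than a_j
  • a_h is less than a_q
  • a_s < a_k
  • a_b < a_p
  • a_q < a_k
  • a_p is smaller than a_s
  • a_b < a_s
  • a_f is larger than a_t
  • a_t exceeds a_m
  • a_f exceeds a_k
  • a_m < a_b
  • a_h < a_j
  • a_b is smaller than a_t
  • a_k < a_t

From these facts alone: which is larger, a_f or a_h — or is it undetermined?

a_h < a_q and a_q < a_m give a_h < a_m.
With a_m < a_b: a_h < a_q < a_m < a_b.
Then a_b < a_p extends the chain to a_p.
With a_p < a_s: a_h < a_q < a_m < a_b < a_p < a_s.
Then a_s < a_k extends the chain to a_k.
With a_k < a_t: a_h < a_q < a_m < a_b < a_p < a_s < a_k < a_t.
With a_t < a_f: a_h < a_q < a_m < a_b < a_p < a_s < a_k < a_t < a_f.
So a_f is larger.

a_f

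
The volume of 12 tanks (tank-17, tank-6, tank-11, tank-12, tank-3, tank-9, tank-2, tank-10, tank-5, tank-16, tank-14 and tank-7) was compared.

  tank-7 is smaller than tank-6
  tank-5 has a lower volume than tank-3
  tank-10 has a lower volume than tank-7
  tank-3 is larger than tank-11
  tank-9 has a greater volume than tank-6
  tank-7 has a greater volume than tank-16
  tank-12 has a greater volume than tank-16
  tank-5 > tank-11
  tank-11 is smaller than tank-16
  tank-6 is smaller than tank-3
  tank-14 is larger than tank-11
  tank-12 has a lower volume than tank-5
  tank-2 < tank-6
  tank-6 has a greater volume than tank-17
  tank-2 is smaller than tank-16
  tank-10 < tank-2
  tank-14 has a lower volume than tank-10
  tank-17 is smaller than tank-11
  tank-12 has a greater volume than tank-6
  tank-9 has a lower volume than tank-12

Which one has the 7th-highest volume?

tank-16

Piecing the relations together gives one ordering: tank-17 < tank-11 < tank-14 < tank-10 < tank-2 < tank-16 < tank-7 < tank-6 < tank-9 < tank-12 < tank-5 < tank-3.
The 7th largest is tank-16.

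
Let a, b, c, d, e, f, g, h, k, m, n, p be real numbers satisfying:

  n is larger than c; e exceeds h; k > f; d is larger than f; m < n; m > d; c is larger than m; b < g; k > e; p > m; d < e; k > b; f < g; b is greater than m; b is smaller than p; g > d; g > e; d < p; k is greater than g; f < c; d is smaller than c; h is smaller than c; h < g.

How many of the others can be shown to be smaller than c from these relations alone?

The elements the relations force below c are f, d, h, m — no chain reaches any other.
That is 4.

4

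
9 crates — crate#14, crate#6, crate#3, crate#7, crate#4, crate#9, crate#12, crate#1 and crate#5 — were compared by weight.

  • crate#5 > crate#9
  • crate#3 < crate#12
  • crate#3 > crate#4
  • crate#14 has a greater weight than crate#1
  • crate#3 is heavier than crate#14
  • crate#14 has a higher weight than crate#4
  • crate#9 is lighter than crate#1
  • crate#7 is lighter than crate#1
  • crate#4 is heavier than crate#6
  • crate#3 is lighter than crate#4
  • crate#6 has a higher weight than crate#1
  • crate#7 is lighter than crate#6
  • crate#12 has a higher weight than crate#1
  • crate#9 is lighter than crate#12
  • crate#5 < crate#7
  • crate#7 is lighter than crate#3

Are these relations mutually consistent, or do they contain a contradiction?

inconsistent

Chaining the given relations yields crate#4 < crate#14 < crate#3, so crate#4 < crate#3. But one relation states crate#3 < crate#4. These cannot both hold.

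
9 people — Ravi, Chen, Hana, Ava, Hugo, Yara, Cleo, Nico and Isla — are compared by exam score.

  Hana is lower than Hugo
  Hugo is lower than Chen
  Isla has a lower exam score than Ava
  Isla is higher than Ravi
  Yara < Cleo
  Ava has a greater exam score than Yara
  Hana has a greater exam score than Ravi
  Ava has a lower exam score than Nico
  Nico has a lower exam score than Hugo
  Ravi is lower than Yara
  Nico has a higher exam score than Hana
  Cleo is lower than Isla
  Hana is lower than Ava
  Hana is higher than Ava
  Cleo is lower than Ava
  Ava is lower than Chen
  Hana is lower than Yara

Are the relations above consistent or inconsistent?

Chaining the given relations yields Hana < Yara < Cleo < Isla < Ava, so Hana < Ava. But one relation states Ava < Hana. These cannot both hold.

inconsistent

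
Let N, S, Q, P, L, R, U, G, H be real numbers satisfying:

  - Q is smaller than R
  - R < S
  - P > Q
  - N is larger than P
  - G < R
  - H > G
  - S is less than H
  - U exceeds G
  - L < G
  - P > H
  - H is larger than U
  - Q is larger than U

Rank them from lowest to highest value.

L < G < U < Q < R < S < H < P < N

The consecutive links are each given: L < G; G < U; U < Q; Q < R; R < S; S < H; H < P; P < N.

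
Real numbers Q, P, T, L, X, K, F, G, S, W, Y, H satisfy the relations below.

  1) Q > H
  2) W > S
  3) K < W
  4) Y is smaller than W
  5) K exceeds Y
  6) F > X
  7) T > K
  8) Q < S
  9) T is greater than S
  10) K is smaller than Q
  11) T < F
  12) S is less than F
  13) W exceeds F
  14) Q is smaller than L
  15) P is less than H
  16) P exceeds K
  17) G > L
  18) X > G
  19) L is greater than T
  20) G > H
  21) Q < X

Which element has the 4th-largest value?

Chaining the given pairs: Y < K < P < H < Q < S < T < L < G < X < F < W.
The 4th largest is G.

G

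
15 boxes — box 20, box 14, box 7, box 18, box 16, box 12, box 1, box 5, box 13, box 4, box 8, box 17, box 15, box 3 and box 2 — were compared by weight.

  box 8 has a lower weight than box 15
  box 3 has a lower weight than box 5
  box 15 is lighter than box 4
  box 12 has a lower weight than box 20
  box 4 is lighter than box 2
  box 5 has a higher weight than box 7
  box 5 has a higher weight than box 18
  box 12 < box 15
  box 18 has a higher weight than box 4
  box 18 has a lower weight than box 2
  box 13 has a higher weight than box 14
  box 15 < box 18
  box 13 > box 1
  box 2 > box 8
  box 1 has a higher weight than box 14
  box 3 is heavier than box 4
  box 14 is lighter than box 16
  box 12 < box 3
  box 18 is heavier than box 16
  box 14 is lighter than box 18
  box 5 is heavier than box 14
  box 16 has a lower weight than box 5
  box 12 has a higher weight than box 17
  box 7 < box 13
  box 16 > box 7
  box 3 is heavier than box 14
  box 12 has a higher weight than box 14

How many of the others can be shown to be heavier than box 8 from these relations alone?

6

From box 8 the given relations immediately reach box 15, box 2.
From those, box 4, box 18 — 4 in total.
From those, box 3, box 5 — 6 in total.
No other element is forced above box 8 by the given relations, so the count is 6.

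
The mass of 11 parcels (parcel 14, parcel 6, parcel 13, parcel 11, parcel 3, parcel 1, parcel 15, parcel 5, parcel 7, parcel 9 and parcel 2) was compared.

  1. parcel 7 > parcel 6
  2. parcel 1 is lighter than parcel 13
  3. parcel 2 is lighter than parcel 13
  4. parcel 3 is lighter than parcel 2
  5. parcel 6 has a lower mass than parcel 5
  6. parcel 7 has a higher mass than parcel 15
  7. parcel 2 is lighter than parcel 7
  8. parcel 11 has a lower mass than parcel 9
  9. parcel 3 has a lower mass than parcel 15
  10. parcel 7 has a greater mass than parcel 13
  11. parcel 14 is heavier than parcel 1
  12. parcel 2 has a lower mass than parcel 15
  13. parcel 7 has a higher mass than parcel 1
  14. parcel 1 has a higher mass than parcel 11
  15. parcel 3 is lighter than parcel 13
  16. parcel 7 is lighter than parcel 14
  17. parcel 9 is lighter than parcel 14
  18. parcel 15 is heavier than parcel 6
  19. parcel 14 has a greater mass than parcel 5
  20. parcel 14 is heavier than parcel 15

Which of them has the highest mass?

parcel 11 is not greatest since parcel 11 < parcel 1; parcel 1 is not greatest since parcel 1 < parcel 13; parcel 3 is not greatest since parcel 3 < parcel 15; parcel 6 is not greatest since parcel 6 < parcel 7; parcel 2 is not greatest since parcel 2 < parcel 13; parcel 15 is not greatest since parcel 15 < parcel 7; parcel 13 is not greatest since parcel 13 < parcel 7; parcel 7 is not greatest since parcel 7 < parcel 14; parcel 5 is not greatest since parcel 5 < parcel 14; parcel 9 is not greatest since parcel 9 < parcel 14.
Only parcel 14 has nothing above it, so parcel 14 is the highest mass.

parcel 14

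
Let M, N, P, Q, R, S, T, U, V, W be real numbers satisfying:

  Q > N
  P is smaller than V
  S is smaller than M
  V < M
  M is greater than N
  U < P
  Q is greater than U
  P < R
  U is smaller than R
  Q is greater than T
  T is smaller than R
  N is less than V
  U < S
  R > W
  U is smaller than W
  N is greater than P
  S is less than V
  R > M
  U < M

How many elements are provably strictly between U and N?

1

Chaining upward from U reaches: W, P, S, V, M, R, Q.
Chaining downward from N reaches: P.
Strictly between U and N are those in both lists: P — 1 element.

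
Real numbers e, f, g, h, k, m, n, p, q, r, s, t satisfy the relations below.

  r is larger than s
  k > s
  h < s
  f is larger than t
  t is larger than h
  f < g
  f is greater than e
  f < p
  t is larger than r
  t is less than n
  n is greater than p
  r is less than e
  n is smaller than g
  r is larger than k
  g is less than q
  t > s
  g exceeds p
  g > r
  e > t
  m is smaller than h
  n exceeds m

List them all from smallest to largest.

The consecutive links are each given: m < h; h < s; s < k; k < r; r < t; t < e; e < f; f < p; p < n; n < g; g < q.

m < h < s < k < r < t < e < f < p < n < g < q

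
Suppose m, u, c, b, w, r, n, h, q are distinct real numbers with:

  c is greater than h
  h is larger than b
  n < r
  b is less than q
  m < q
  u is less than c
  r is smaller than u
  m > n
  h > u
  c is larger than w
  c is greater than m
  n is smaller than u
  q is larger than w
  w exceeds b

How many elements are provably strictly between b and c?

2

Chaining upward from b reaches: w, h, q.
Chaining downward from c reaches: n, r, m, u, w, h.
Strictly between b and c are those in both lists: w, h — 2 elements.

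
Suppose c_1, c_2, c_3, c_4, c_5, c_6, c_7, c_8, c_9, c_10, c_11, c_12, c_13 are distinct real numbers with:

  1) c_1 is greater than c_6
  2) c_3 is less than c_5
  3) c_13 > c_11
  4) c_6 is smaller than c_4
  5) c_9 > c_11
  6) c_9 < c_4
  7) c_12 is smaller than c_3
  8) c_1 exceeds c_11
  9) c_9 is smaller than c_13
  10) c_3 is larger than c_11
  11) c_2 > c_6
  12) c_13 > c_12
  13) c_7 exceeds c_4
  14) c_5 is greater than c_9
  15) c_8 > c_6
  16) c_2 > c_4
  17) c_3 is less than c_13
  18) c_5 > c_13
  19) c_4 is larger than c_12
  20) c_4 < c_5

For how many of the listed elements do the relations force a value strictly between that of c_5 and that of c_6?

1

Chaining upward from c_6 reaches: c_1, c_4, c_7, c_2, c_8.
Chaining downward from c_5 reaches: c_12, c_11, c_9, c_3, c_4, c_13.
Strictly between c_6 and c_5 are those in both lists: c_4 — 1 element.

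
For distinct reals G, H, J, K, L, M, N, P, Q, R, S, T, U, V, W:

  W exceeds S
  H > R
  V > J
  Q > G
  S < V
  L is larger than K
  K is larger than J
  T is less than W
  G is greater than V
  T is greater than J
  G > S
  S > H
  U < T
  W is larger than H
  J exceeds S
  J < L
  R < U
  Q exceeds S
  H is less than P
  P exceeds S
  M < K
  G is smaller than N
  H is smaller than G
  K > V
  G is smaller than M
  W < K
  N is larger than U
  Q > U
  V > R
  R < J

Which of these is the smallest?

R

U is not least since R < U; H is not least since R < H; S is not least since H < S; J is not least since S < J; T is not least since J < T; W is not least since T < W; V is not least since S < V; G is not least since H < G; M is not least since G < M; K is not least since V < K; Q is not least since G < Q; N is not least since G < N; P is not least since S < P; L is not least since J < L.
Only R has nothing below it, so R is the smallest.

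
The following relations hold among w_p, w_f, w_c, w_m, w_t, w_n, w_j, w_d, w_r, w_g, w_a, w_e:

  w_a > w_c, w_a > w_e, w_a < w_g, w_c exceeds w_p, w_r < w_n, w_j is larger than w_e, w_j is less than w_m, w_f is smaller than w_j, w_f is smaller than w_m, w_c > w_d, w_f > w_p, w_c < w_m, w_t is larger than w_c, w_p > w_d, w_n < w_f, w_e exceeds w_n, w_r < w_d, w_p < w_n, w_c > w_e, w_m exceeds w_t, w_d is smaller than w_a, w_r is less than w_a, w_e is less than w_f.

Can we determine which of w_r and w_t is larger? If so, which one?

w_t

Chaining the given relations: w_r < w_d < w_p < w_n < w_e < w_c < w_t.
So w_t is larger.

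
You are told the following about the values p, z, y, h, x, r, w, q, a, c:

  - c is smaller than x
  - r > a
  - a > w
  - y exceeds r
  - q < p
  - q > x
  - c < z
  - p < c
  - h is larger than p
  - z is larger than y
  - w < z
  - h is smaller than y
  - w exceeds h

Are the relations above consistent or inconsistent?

inconsistent

Chaining the given relations yields c < x < q < p, so c < p. But one relation states p < c. These cannot both hold.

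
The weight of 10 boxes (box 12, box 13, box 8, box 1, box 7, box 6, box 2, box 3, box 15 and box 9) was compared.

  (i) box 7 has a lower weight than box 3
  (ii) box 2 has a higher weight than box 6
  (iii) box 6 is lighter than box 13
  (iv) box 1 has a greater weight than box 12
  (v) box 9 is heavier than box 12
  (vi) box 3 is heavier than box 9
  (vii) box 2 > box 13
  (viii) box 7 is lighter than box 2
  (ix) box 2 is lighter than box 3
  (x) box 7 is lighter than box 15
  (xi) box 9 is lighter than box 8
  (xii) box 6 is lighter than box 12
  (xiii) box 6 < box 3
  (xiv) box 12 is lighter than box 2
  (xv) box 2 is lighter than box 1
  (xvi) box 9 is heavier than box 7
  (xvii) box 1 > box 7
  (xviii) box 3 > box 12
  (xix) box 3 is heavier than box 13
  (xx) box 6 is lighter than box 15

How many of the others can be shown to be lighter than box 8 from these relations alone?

From box 8 the given relations immediately reach box 9.
From those, box 12, box 7 — 3 in total.
From those, box 6 — 4 in total.
No other element is forced below box 8 by the given relations, so the count is 4.

4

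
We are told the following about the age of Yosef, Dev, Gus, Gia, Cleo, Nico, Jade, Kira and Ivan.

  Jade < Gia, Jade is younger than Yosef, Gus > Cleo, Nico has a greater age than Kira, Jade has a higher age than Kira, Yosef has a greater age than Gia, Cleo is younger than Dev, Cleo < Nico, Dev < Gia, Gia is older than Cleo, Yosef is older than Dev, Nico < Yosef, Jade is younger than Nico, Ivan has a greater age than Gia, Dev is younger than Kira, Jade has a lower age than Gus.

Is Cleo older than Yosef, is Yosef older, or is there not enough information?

Yosef

The relevant relations are Cleo < Dev; Dev < Kira; Kira < Jade; Jade < Gia; Gia < Yosef.
Together: Cleo < Dev < Kira < Jade < Gia < Yosef.
So Yosef is older.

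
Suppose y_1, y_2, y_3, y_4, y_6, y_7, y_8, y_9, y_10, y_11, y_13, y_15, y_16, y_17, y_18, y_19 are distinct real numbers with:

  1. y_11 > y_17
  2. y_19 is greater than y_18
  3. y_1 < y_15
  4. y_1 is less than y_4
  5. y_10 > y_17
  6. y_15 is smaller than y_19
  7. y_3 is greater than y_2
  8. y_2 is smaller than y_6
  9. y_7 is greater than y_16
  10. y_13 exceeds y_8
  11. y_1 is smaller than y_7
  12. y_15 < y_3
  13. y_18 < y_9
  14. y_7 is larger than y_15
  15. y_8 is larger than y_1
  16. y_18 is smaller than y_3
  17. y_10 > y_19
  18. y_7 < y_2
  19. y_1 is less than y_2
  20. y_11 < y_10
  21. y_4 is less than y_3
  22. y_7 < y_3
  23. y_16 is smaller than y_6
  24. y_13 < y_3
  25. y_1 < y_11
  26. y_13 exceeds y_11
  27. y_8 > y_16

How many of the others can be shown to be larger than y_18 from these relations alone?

Directly above y_18: y_19, y_3, y_9.
One step further: y_10 (4 so far).
No other element is forced above y_18 by the given relations, so the count is 4.

4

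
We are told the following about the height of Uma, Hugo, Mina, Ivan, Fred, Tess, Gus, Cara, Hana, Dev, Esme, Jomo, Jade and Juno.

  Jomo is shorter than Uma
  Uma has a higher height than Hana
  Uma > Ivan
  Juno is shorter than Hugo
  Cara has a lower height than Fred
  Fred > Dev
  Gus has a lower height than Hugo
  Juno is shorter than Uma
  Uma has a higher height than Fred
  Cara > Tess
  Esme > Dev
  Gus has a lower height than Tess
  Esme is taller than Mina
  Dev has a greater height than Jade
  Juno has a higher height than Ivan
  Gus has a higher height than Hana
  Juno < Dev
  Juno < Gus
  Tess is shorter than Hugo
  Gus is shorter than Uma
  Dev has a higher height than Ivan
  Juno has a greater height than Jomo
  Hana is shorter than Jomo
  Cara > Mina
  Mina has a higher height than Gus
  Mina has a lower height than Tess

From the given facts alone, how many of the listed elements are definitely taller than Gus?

7

Directly above Gus: Mina, Tess, Hugo, Uma.
One step further: Esme, Cara (6 so far).
One step further: Fred (7 so far).
No other element is forced above Gus by the given relations, so the count is 7.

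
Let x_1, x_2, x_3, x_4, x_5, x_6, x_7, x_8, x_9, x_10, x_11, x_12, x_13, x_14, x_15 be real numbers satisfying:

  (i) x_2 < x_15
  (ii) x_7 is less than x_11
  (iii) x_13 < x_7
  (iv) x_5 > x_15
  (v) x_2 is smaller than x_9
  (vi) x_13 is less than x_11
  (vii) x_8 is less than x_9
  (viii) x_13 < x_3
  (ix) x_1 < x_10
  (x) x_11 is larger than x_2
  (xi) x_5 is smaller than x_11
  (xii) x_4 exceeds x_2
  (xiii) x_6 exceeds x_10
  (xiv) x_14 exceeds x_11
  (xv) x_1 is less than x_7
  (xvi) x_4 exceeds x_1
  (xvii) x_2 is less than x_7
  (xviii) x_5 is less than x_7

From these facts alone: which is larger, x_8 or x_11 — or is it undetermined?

Following every chain through x_8: above x_8 we get x_9.
x_11 is not reached, and no chain runs the other way from x_11 to x_8.
So the given relations leave the order of x_8 and x_11 undetermined.

undetermined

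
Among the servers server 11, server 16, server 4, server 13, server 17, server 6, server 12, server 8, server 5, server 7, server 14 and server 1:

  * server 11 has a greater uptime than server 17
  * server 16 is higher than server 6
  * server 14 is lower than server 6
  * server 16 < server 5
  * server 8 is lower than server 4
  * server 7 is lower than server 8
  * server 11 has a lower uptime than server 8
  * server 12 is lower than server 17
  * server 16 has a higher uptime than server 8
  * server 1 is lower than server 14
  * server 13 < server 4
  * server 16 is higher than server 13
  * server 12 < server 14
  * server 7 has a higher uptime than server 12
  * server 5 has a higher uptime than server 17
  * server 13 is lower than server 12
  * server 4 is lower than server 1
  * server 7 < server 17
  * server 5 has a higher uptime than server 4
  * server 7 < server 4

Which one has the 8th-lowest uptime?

Chaining the given pairs: server 13 < server 12 < server 7 < server 17 < server 11 < server 8 < server 4 < server 1 < server 14 < server 6 < server 16 < server 5.
Counting 8 from the smallest end gives server 1.

server 1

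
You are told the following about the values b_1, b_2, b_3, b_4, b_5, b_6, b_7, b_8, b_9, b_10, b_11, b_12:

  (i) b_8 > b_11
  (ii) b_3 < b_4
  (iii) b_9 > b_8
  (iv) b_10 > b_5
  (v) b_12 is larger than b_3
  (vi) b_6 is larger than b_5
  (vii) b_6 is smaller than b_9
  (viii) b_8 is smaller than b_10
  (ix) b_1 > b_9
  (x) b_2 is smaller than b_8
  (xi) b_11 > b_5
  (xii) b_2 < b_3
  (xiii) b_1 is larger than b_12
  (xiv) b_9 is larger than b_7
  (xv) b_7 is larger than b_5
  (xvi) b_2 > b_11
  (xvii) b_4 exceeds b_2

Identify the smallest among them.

b_11 is not least since b_5 < b_11; b_2 is not least since b_11 < b_2; b_3 is not least since b_2 < b_3; b_8 is not least since b_2 < b_8; b_6 is not least since b_5 < b_6; b_4 is not least since b_2 < b_4; b_7 is not least since b_5 < b_7; b_10 is not least since b_8 < b_10; b_9 is not least since b_8 < b_9; b_12 is not least since b_3 < b_12; b_1 is not least since b_12 < b_1.
Only b_5 has nothing below it, so b_5 is the smallest.

b_5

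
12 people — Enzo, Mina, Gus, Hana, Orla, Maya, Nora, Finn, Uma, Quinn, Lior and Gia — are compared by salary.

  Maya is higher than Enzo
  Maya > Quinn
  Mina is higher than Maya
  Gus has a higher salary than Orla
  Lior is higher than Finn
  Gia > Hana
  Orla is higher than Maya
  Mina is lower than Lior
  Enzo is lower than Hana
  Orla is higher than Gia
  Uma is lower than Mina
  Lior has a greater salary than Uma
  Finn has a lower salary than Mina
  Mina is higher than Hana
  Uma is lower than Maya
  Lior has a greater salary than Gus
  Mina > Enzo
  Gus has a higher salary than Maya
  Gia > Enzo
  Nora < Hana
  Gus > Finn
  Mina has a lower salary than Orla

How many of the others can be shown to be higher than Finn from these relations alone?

From Finn the given relations immediately reach Mina, Gus, Lior.
From those, Orla — 4 in total.
Nothing else is reachable above Finn; 4 in all.

4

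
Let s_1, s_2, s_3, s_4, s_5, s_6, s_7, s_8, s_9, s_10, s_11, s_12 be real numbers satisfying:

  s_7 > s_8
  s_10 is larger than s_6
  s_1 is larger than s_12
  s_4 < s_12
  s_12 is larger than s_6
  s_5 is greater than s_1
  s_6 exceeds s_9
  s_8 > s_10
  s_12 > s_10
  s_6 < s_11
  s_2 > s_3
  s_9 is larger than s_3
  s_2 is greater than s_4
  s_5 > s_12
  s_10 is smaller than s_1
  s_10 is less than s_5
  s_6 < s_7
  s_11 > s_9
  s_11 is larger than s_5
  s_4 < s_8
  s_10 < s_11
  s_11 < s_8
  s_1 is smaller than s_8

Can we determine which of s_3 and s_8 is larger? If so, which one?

Link the given pairs in sequence: s_3 < s_9; s_9 < s_6; s_6 < s_10; s_10 < s_12; s_12 < s_1; s_1 < s_5; s_5 < s_11; s_11 < s_8.
Chaining these gives s_3 < s_9 < s_6 < s_10 < s_12 < s_1 < s_5 < s_11 < s_8.
So s_8 is larger.

s_8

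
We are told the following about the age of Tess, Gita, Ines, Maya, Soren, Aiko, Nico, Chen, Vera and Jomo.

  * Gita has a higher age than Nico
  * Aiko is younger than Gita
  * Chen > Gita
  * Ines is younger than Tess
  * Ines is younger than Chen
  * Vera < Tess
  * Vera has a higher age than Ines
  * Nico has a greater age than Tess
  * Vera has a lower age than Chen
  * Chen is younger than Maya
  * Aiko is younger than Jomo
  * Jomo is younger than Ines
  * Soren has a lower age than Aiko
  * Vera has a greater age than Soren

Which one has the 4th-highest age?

Nico

The consecutive relations fix a unique order: Soren < Aiko < Jomo < Ines < Vera < Tess < Nico < Gita < Chen < Maya.
The 4th largest is Nico.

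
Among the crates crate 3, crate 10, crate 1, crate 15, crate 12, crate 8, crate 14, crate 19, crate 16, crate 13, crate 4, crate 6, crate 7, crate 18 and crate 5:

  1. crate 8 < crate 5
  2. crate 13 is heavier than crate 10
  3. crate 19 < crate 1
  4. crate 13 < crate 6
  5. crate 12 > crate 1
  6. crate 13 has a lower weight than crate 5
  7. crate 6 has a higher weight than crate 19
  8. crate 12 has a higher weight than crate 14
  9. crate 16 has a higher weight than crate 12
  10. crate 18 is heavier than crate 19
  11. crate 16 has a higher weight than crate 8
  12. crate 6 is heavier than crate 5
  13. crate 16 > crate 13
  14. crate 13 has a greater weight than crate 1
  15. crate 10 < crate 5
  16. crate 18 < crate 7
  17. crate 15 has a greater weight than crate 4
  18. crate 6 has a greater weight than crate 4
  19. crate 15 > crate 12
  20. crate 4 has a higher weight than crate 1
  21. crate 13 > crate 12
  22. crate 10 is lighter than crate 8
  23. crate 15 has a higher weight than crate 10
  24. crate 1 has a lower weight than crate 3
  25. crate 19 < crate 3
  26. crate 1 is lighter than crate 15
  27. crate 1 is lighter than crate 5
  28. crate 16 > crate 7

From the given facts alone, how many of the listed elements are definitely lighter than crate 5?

7

From crate 5 the given relations immediately reach crate 1, crate 10, crate 13, crate 8.
From those, crate 19, crate 12 — 6 in total.
From those, crate 14 — 7 in total.
Nothing else is reachable below crate 5; 7 in all.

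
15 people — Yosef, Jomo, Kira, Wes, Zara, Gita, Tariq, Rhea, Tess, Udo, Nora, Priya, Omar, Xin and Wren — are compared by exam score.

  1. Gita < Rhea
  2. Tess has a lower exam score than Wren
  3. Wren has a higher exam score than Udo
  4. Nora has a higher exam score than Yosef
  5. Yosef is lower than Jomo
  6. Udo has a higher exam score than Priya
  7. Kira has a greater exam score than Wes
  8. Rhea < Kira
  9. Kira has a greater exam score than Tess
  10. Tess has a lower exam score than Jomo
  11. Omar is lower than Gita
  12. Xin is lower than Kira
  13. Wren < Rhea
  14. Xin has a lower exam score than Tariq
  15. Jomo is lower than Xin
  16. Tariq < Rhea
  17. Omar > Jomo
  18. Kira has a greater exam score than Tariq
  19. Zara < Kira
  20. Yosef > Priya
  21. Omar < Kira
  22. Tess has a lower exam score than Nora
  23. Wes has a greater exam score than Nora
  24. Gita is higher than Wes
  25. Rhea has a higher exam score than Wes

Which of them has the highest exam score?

Kira

Priya is not greatest since Priya < Yosef; Yosef is not greatest since Yosef < Nora; Tess is not greatest since Tess < Kira; Jomo is not greatest since Jomo < Omar; Udo is not greatest since Udo < Wren; Omar is not greatest since Omar < Gita; Nora is not greatest since Nora < Wes; Wren is not greatest since Wren < Rhea; Xin is not greatest since Xin < Tariq; Tariq is not greatest since Tariq < Kira; Wes is not greatest since Wes < Gita; Gita is not greatest since Gita < Rhea; Zara is not greatest since Zara < Kira; Rhea is not greatest since Rhea < Kira.
Only Kira has nothing above it, so Kira is the highest exam score.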